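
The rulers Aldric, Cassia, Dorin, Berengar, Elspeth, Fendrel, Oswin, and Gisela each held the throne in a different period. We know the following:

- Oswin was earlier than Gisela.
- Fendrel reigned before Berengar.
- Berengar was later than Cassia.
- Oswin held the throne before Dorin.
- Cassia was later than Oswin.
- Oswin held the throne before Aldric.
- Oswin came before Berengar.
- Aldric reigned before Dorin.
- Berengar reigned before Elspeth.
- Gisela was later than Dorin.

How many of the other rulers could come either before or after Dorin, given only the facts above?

Forced before Dorin: Aldric and Oswin; forced after Dorin: Gisela.
That leaves Berengar, Cassia, Elspeth, and Fendrel with no forced order relative to Dorin — 4.

4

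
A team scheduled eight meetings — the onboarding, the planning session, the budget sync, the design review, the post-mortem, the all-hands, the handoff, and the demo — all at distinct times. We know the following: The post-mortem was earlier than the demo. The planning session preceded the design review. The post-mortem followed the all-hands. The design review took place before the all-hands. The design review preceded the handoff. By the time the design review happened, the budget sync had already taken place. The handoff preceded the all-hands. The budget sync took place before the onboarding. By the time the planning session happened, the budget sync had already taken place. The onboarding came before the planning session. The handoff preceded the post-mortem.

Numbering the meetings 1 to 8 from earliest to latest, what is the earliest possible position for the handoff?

5

The budget sync, the design review, the onboarding, and the planning session must all come before the handoff — 4 forced predecessors.
Nothing else is forced ahead of the handoff, so its earliest slot is position 4 + 1 = 5.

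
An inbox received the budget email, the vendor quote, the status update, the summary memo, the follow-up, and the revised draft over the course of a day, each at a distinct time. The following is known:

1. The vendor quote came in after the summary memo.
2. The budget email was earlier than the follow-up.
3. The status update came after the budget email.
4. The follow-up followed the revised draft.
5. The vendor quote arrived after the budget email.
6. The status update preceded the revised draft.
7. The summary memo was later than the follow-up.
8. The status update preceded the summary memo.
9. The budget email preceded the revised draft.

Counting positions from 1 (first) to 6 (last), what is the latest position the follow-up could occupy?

4

The follow-up must come before the summary memo and the vendor quote — 2 messages forced after it.
Everything else can be placed before the follow-up in some valid order, so the follow-up can sit as late as position 6 − 2 = 4.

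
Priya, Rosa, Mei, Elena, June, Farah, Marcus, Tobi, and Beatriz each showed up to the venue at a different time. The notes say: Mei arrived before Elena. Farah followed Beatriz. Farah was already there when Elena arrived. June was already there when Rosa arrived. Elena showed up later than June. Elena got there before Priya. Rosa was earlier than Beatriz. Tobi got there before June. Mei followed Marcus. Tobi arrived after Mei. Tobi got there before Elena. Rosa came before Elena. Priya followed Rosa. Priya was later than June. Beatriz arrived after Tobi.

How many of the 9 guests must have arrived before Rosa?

Directly stated before Rosa: June.
Marcus reaches Rosa via Marcus → Mei → Tobi → June → Rosa.
Mei reaches Rosa via Mei → Tobi → June → Rosa.
Tobi reaches Rosa via Tobi → June → Rosa.
That's June, Marcus, Mei, and Tobi — 4 in all.

4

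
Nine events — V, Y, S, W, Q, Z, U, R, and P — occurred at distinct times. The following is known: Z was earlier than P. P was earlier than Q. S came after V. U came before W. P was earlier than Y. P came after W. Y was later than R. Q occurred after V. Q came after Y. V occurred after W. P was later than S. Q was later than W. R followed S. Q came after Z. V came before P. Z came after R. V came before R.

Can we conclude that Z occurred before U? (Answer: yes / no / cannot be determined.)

Tracing the constraints gives U → W → V → R → Z, so U must come before Z.
That means Z cannot be before U.

no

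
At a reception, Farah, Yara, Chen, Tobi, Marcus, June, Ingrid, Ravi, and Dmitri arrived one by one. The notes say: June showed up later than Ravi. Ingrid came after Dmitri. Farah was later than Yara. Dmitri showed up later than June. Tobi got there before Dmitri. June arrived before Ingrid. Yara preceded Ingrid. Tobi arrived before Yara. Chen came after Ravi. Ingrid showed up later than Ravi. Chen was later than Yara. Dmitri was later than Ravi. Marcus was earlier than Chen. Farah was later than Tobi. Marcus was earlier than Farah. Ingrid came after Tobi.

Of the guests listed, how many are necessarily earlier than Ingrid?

Directly stated before Ingrid: Dmitri, June, Ravi, Tobi, and Yara.
No chain forces Chen (or any of the others) ahead of Ingrid.
That's Dmitri, June, Ravi, Tobi, and Yara — 5 in all.

5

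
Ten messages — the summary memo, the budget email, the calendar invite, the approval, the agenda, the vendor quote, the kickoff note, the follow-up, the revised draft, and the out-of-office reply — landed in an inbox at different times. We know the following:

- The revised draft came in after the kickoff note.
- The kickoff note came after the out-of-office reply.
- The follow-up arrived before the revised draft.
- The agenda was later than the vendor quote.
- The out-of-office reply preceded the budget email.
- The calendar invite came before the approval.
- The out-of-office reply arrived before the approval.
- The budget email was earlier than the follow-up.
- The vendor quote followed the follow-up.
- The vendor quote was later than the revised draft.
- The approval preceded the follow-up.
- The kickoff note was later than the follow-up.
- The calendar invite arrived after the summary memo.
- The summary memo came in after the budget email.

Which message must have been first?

the out-of-office reply

The out-of-office reply has a chain of constraints placing it before every other message, so the out-of-office reply must be first.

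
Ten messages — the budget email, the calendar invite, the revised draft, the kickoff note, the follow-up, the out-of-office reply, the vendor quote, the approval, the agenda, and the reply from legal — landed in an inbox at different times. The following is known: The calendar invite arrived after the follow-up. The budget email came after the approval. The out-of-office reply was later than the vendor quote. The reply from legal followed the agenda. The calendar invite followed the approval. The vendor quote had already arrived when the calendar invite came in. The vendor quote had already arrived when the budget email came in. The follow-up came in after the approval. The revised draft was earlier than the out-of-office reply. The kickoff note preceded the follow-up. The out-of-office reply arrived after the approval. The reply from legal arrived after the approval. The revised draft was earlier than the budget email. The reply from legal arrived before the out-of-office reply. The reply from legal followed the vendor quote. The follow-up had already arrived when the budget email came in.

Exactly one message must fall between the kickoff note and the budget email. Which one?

the follow-up

Tracing the constraints gives the kickoff note → the follow-up → the budget email, so the follow-up sits after the kickoff note and before the budget email.
No other message is forced both after the kickoff note and before the budget email.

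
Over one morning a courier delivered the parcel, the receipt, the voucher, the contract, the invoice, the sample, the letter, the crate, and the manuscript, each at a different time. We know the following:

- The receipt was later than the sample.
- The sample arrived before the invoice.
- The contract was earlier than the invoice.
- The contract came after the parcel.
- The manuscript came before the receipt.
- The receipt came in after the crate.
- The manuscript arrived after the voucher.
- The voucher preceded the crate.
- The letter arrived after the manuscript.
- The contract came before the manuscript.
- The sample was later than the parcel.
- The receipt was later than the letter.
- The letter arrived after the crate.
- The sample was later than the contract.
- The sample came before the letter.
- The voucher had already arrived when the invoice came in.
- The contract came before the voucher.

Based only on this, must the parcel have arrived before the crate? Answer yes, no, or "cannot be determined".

Chain the constraints: the parcel → the contract → the voucher → the crate. Each link is directly stated, so the parcel comes before the crate.

yes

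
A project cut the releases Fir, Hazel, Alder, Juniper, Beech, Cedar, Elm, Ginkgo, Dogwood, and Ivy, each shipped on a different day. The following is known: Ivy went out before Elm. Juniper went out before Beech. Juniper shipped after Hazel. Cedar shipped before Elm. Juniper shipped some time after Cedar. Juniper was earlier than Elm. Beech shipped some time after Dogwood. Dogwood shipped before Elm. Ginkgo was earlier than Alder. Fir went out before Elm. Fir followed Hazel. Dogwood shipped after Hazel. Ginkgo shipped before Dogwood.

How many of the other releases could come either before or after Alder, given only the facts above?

Forced before Alder: Ginkgo.
That leaves Beech, Cedar, Dogwood, Elm, Fir, Hazel, Ivy, and Juniper with no forced order relative to Alder — 8.

8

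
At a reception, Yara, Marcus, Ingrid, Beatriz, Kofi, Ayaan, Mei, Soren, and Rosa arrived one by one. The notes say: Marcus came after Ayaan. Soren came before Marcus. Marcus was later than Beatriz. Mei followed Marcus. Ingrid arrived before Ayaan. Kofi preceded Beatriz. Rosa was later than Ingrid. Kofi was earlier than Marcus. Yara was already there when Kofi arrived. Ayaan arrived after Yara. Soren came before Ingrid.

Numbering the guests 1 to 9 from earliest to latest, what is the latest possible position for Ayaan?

Ayaan must come before Marcus and Mei — 2 guests forced after them.
Everything else can be placed before Ayaan in some valid order, so Ayaan can sit as late as position 9 − 2 = 7.

7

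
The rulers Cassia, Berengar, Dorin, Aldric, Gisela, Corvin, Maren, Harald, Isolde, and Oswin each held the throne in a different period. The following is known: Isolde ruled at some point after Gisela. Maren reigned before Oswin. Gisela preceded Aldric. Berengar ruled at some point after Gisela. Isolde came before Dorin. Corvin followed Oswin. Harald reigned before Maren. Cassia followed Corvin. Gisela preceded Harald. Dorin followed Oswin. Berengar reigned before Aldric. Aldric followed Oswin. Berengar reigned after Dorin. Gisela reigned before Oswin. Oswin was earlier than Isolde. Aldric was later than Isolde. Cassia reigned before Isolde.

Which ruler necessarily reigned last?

Every other ruler has a chain of constraints placing them before Aldric, so Aldric is last.

Aldric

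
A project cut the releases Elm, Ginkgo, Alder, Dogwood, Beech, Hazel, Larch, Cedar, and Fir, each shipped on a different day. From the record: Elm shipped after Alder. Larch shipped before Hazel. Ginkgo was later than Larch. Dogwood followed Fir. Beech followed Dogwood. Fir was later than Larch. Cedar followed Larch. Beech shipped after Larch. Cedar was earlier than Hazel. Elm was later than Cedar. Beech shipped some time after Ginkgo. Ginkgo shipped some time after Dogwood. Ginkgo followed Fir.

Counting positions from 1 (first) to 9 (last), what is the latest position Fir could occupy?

6

Fir must come before Beech, Dogwood, and Ginkgo — 3 releases forced after it.
Everything else can be placed before Fir in some valid order, so Fir can sit as late as position 9 − 3 = 6.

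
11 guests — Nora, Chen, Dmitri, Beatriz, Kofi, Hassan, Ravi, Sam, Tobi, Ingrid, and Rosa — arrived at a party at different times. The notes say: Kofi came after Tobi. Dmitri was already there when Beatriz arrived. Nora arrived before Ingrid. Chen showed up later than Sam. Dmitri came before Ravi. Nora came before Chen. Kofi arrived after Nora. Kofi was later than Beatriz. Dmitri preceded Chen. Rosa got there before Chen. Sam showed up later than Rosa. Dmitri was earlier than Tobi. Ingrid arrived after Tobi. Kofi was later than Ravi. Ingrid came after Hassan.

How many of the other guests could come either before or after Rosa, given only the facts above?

Forced after Rosa: Chen and Sam.
That leaves Beatriz, Dmitri, Hassan, Ingrid, Kofi, Nora, Ravi, and Tobi with no forced order relative to Rosa — 8.

8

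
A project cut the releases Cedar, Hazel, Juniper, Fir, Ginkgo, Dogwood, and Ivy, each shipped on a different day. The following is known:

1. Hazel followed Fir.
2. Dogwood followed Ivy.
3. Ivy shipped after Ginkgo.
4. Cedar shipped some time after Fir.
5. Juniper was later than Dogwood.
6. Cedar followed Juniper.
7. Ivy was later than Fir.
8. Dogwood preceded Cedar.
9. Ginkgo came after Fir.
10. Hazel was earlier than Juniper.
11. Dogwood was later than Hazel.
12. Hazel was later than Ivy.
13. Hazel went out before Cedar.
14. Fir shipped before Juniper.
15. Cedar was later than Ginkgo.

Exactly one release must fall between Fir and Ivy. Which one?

Tracing the constraints gives Fir → Ginkgo → Ivy, so Ginkgo sits after Fir and before Ivy.
No other release is forced both after Fir and before Ivy.

Ginkgo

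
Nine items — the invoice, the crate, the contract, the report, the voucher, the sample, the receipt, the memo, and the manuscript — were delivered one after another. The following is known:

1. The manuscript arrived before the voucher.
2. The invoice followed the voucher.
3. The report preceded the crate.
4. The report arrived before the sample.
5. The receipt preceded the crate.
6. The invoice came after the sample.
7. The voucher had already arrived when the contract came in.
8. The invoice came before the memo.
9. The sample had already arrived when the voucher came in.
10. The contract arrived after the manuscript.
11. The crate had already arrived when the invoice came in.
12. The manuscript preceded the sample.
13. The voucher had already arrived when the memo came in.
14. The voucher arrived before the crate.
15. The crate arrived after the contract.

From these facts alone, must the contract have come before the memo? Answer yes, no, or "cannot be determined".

Chain the constraints: the contract → the crate → the invoice → the memo. Each link is directly stated, so the contract comes before the memo.

yes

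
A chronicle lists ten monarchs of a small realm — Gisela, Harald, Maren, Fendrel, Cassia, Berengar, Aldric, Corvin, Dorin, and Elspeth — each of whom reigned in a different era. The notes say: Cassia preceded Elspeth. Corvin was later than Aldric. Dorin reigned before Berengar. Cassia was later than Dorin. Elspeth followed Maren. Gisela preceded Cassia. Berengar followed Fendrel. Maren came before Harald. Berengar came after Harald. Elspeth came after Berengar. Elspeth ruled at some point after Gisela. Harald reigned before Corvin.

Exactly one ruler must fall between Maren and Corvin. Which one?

Tracing the constraints gives Maren → Harald → Corvin, so Harald sits after Maren and before Corvin.
No other ruler is forced both after Maren and before Corvin.

Harald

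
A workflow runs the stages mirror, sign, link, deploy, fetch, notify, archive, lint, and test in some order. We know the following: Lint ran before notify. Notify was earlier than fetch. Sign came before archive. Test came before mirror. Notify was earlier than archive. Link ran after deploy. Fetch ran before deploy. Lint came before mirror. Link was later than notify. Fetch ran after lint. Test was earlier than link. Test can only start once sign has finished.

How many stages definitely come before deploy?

3

Directly stated before deploy: fetch.
Lint reaches deploy via lint → fetch → deploy.
Notify reaches deploy via notify → fetch → deploy.
No chain forces mirror (or any of the others) ahead of deploy.
That's fetch, lint, and notify — 3 in all.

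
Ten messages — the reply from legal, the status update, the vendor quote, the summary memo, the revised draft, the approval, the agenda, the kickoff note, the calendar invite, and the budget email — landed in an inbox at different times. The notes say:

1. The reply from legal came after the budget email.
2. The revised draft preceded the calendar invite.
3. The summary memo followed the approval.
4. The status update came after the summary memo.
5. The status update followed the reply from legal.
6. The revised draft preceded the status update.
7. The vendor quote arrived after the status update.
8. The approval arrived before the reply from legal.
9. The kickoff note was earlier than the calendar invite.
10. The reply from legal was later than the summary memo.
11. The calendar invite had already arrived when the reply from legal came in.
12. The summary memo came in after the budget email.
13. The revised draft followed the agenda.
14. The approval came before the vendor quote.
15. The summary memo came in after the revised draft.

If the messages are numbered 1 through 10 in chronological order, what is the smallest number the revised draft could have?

2

The agenda must come before the revised draft — 1 forced predecessor.
Nothing else is forced ahead of the revised draft, so its earliest slot is position 1 + 1 = 2.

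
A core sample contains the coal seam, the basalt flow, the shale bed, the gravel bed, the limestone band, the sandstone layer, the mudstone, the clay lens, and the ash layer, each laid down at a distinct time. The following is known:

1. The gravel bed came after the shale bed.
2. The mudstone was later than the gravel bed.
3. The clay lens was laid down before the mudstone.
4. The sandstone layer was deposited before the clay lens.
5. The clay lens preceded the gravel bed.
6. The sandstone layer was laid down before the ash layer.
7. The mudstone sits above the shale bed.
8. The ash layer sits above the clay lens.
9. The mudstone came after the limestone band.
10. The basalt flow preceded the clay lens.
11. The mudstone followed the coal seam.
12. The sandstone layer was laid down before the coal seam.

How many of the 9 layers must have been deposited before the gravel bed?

4

Directly stated before the gravel bed: the clay lens and the shale bed.
The basalt flow reaches the gravel bed via the basalt flow → the clay lens → the gravel bed.
The sandstone layer reaches the gravel bed via the sandstone layer → the clay lens → the gravel bed.
That's the basalt flow, the clay lens, the sandstone layer, and the shale bed — 4 in all.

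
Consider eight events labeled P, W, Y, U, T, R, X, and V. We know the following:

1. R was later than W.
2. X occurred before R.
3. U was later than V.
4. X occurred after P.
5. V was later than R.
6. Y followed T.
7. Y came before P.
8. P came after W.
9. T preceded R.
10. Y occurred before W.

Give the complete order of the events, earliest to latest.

The constraints fix every adjacent pair, so only one ordering works:
T → Y → W → P → X → R → V → U.

T, Y, W, P, X, R, V, U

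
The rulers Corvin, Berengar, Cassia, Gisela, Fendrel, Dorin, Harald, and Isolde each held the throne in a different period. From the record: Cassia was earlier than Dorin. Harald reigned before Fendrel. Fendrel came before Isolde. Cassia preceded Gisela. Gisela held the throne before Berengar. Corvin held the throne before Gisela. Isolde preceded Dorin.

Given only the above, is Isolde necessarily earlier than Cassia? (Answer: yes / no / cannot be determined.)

No chain of stated constraints runs from Isolde to Cassia, and none runs from Cassia to Isolde either.
So the relative order of Isolde and Cassia is not fixed by the given facts.

cannot be determined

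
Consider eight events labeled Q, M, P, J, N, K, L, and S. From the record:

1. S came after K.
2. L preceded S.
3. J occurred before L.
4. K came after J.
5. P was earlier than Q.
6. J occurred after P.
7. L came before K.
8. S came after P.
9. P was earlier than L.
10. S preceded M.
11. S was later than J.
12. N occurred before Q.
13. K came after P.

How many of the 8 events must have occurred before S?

4

Directly stated before S: J, K, L, and P.
No chain forces N (or any of the others) ahead of S.
That's J, K, L, and P — 4 in all.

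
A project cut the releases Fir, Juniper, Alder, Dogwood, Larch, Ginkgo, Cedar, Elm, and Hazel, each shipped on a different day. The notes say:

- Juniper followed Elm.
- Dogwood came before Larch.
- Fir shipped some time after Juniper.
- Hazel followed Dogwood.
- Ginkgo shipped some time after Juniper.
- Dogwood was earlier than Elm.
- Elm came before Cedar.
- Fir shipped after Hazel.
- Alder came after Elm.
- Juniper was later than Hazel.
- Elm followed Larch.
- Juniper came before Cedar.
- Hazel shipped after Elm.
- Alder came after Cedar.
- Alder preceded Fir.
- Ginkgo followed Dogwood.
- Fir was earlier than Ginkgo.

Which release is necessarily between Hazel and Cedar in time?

Juniper

Tracing the constraints gives Hazel → Juniper → Cedar, so Juniper sits after Hazel and before Cedar.
No other release is forced both after Hazel and before Cedar.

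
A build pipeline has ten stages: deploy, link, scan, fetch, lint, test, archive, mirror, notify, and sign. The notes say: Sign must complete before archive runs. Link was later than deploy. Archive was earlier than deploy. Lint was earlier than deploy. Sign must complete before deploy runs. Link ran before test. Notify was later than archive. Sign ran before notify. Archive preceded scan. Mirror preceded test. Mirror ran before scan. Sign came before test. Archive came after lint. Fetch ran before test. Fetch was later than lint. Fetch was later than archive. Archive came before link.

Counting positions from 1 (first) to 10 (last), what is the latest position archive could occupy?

Archive must come before deploy, fetch, link, notify, scan, and test — 6 stages forced after it.
Everything else can be placed before archive in some valid order, so archive can sit as late as position 10 − 6 = 4.

4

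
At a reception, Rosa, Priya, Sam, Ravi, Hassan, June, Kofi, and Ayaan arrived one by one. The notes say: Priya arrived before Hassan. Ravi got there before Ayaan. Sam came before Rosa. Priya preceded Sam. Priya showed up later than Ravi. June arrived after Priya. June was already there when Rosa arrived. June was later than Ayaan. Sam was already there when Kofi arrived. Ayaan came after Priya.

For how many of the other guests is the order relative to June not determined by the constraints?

Forced before June: Ayaan, Priya, and Ravi; forced after June: Rosa.
That leaves Hassan, Kofi, and Sam with no forced order relative to June — 3.

3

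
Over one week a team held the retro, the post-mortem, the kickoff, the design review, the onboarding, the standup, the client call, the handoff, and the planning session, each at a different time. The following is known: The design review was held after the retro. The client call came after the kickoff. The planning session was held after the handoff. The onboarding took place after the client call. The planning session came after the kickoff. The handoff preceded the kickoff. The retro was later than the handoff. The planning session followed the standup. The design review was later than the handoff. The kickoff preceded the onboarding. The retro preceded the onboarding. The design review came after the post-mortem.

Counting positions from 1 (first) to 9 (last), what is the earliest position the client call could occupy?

3

The handoff and the kickoff must both come before the client call — 2 forced predecessors.
Nothing else is forced ahead of the client call, so its earliest slot is position 2 + 1 = 3.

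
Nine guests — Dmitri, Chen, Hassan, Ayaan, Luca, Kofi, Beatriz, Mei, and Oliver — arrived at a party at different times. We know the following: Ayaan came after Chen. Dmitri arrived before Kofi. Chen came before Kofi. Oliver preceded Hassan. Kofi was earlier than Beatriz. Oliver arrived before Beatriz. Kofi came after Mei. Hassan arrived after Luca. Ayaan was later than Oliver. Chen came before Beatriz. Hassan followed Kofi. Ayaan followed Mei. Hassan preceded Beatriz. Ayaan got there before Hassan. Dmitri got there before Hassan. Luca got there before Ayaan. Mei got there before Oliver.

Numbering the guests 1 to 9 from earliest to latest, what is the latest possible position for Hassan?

Hassan must come before Beatriz — 1 guest forced after them.
Everything else can be placed before Hassan in some valid order, so Hassan can sit as late as position 9 − 1 = 8.

8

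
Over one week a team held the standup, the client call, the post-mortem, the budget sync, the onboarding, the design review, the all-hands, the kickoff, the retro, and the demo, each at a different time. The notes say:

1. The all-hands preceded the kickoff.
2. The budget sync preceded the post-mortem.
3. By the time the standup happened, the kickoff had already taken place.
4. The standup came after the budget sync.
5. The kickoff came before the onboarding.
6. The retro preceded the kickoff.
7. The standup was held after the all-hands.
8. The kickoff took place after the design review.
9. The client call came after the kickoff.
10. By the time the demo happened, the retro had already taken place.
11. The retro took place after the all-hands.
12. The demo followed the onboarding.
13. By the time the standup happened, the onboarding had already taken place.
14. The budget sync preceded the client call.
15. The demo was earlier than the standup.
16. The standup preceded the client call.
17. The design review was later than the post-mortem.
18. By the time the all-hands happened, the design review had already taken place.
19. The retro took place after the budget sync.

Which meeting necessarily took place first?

the budget sync

The budget sync has a chain of constraints placing it before every other meeting, so the budget sync must be first.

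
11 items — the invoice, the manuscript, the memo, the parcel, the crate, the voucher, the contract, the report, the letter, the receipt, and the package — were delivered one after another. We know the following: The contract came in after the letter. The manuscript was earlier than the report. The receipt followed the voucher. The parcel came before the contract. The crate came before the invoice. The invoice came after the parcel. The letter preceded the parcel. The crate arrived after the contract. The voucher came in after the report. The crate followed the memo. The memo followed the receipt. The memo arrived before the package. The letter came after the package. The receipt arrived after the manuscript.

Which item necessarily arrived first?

the manuscript

The manuscript has a chain of constraints placing it before every other item, so the manuscript must be first.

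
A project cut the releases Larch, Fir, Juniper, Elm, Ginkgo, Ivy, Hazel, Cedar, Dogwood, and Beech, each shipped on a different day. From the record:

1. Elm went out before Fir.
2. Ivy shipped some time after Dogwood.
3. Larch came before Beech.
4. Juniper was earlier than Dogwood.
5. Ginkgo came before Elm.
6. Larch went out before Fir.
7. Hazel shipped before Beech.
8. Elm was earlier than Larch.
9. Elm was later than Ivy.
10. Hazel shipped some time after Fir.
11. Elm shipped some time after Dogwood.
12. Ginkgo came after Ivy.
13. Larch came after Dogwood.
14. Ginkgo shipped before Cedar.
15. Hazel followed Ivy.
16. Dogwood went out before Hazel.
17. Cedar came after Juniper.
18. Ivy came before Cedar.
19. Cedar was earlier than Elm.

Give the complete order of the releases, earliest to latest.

Juniper, Dogwood, Ivy, Ginkgo, Cedar, Elm, Larch, Fir, Hazel, Beech

The constraints fix every adjacent pair, so only one ordering works:
Juniper → Dogwood → Ivy → Ginkgo → Cedar → Elm → Larch → Fir → Hazel → Beech.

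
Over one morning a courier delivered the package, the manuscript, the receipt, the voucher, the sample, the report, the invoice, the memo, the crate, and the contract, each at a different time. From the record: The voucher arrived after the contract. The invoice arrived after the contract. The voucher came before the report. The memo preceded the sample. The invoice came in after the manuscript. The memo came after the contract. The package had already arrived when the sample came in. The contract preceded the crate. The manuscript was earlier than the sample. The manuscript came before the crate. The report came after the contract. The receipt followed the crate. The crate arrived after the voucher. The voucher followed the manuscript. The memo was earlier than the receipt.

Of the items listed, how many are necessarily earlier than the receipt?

5

Directly stated before the receipt: the crate and the memo.
The contract reaches the receipt via the contract → the memo → the receipt.
The manuscript reaches the receipt via the manuscript → the crate → the receipt.
The voucher reaches the receipt via the voucher → the crate → the receipt.
That's the contract, the crate, the manuscript, the memo, and the voucher — 5 in all.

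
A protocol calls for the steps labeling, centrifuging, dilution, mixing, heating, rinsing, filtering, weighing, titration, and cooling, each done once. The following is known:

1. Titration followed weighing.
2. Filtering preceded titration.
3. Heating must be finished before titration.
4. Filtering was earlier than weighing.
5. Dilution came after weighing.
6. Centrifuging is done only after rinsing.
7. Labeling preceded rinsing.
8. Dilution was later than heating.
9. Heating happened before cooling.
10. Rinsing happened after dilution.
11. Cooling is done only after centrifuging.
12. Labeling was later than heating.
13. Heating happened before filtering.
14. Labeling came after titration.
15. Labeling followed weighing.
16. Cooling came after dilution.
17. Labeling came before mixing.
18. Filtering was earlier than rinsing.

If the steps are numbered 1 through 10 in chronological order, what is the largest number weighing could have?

3

Weighing must come before centrifuging, cooling, dilution, labeling, mixing, rinsing, and titration — 7 steps forced after it.
Everything else can be placed before weighing in some valid order, so weighing can sit as late as position 10 − 7 = 3.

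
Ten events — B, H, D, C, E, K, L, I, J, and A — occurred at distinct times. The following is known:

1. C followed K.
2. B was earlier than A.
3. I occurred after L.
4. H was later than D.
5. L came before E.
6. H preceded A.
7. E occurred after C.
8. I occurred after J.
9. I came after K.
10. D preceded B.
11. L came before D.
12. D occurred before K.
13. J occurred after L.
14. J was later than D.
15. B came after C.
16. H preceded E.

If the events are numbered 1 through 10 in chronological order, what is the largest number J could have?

9

J must come before I — 1 event forced after it.
Everything else can be placed before J in some valid order, so J can sit as late as position 10 − 1 = 9.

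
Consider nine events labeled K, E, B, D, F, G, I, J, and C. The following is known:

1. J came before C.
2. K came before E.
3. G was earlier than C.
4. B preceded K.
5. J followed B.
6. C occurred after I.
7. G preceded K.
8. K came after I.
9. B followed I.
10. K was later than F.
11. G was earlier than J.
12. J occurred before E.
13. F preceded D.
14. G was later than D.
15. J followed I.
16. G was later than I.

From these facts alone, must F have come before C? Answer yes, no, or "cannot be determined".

yes

Chain the constraints: F → D → G → C. Each link is directly stated, so F comes before C.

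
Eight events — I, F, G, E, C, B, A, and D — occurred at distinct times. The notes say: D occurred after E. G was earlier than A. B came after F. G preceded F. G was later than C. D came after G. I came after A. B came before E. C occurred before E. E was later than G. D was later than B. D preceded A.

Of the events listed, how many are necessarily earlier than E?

Directly stated before E: B, C, and G.
F reaches E via F → B → E.
That's B, C, F, and G — 4 in all.

4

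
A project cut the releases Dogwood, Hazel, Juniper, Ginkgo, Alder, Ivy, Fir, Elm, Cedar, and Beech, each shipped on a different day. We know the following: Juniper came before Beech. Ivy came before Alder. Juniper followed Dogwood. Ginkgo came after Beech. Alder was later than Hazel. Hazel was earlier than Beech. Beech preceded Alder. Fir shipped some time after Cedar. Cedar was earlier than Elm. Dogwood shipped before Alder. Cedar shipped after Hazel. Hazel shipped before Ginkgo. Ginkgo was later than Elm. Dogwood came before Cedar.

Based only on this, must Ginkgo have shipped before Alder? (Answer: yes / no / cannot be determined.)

No chain of stated constraints runs from Ginkgo to Alder, and none runs from Alder to Ginkgo either.
So the relative order of Ginkgo and Alder is not fixed by the given facts.

cannot be determined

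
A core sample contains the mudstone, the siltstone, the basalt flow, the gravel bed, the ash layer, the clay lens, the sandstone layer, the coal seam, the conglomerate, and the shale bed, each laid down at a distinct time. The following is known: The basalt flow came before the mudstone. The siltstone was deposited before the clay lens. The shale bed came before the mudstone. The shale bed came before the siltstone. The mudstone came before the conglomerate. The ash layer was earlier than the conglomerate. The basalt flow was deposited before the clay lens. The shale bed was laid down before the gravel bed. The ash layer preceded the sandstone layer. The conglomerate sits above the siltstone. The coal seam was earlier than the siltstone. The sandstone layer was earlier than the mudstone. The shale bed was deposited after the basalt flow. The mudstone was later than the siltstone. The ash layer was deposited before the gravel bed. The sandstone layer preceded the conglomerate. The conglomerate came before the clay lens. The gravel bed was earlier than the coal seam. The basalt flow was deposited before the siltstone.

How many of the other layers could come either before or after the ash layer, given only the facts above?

Forced after the ash layer: the clay lens, the coal seam, the conglomerate, the gravel bed, the mudstone, the sandstone layer, and the siltstone.
That leaves the basalt flow and the shale bed with no forced order relative to the ash layer — 2.

2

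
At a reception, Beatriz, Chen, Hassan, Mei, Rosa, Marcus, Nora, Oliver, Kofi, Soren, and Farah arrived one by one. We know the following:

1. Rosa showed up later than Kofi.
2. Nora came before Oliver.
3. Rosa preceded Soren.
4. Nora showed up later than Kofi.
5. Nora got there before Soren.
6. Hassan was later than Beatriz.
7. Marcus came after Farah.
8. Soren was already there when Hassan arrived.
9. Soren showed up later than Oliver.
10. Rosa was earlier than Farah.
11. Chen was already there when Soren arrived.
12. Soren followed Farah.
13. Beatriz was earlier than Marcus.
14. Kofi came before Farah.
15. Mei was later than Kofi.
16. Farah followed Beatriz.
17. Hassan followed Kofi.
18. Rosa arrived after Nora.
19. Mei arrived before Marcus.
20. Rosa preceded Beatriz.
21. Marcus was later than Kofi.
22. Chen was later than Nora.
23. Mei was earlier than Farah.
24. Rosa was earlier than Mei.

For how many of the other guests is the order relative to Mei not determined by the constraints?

3

Forced before Mei: Kofi, Nora, and Rosa; forced after Mei: Farah, Hassan, Marcus, and Soren.
That leaves Beatriz, Chen, and Oliver with no forced order relative to Mei — 3.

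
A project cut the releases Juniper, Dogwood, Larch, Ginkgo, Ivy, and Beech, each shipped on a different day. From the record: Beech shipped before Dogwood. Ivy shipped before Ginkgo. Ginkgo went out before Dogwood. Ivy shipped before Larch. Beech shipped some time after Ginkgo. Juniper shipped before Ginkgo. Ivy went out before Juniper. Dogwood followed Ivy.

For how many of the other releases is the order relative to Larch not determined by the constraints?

Forced before Larch: Ivy.
That leaves Beech, Dogwood, Ginkgo, and Juniper with no forced order relative to Larch — 4.

4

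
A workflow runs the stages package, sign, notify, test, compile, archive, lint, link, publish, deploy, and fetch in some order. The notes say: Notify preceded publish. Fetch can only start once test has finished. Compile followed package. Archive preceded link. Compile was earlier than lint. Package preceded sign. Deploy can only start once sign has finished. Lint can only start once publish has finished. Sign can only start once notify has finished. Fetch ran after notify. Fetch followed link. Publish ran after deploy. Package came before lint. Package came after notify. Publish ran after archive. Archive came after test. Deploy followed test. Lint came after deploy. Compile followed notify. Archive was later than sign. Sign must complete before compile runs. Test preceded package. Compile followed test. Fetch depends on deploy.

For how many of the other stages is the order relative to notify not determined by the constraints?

Forced after notify: archive, compile, deploy, fetch, link, lint, package, publish, and sign.
That leaves test with no forced order relative to notify — 1.

1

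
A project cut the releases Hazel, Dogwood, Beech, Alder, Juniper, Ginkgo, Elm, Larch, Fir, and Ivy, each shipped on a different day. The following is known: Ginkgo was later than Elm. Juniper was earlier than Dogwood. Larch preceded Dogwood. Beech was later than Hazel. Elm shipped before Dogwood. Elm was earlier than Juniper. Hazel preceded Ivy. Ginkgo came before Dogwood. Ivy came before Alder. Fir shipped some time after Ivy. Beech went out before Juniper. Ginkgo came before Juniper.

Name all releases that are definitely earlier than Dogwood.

Beech, Elm, Ginkgo, Hazel, Juniper, Larch

Directly stated before Dogwood: Elm, Ginkgo, Juniper, and Larch.
Beech reaches Dogwood via Beech → Juniper → Dogwood.
Hazel reaches Dogwood via Hazel → Beech → Juniper → Dogwood.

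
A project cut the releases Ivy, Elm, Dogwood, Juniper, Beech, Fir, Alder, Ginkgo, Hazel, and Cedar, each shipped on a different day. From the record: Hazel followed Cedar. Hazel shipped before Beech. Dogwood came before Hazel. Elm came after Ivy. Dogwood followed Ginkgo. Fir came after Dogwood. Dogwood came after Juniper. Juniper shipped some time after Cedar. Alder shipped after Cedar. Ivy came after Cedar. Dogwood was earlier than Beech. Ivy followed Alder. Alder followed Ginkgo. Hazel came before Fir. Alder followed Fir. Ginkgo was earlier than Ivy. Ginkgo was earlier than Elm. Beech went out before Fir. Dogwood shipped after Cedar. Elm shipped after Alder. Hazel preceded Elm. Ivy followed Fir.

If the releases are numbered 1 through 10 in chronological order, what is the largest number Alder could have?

Alder must come before Elm and Ivy — 2 releases forced after it.
Everything else can be placed before Alder in some valid order, so Alder can sit as late as position 10 − 2 = 8.

8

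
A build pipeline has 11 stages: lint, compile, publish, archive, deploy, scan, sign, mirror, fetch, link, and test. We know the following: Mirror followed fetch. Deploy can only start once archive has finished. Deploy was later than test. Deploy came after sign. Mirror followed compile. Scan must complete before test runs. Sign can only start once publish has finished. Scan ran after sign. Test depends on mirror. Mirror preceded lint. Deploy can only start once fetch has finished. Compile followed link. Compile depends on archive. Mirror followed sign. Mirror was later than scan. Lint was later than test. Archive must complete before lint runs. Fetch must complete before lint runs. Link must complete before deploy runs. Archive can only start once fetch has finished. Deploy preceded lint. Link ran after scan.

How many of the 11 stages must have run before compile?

Directly stated before compile: archive and link.
Fetch reaches compile via fetch → archive → compile.
Publish reaches compile via publish → sign → scan → link → compile.
Scan reaches compile via scan → link → compile.
Likewise sign reaches compile by chaining the stated constraints.
No chain forces deploy (or any of the others) ahead of compile.
That's archive, fetch, link, publish, scan, and sign — 6 in all.

6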